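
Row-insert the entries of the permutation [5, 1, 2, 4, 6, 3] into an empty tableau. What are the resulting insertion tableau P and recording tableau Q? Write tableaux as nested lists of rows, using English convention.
P = [[1, 2, 3, 6], [4], [5]], Q = [[1, 3, 4, 5], [2], [6]]

Insert each entry of the permutation into P by Schensted row insertion, recording in Q the position of each new cell.

Insert 5: appended to row 1. P = [[5]].
Insert 1: 1 bumps 5 from row 1; 5 starts row 2. P = [[1], [5]].
Insert 2: appended to row 1. P = [[1, 2], [5]].
Insert 4: appended to row 1. P = [[1, 2, 4], [5]].
Insert 6: appended to row 1. P = [[1, 2, 4, 6], [5]].
Insert 3: 3 bumps 4 from row 1; 4 bumps 5 from row 2; 5 starts row 3. P = [[1, 2, 3, 6], [4], [5]].

So P = [[1, 2, 3, 6], [4], [5]], Q = [[1, 3, 4, 5], [2], [6]].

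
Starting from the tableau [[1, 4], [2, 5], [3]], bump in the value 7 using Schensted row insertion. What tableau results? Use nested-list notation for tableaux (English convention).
[[1, 4, 7], [2, 5], [3]]

7 is larger than every entry of row 1, so it is appended to row 1. The new tableau is [[1, 4, 7], [2, 5], [3]].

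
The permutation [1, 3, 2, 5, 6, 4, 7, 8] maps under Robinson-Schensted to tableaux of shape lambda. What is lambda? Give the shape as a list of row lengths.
Row-insert each entry into an empty tableau.

After inserting 1: P = [[1]].
After inserting 3: P = [[1, 3]].
After inserting 2: P = [[1, 2], [3]].
After inserting 5: P = [[1, 2, 5], [3]].
After inserting 6: P = [[1, 2, 5, 6], [3]].
After inserting 4: P = [[1, 2, 4, 6], [3, 5]].
After inserting 7: P = [[1, 2, 4, 6, 7], [3, 5]].
After inserting 8: P = [[1, 2, 4, 6, 7, 8], [3, 5]].

The final insertion tableau P = [[1, 2, 4, 6, 7, 8], [3, 5]] has shape [6, 2].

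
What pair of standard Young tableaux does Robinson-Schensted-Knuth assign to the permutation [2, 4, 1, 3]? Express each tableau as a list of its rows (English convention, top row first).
Insert each entry of the permutation into P by Schensted row insertion, recording in Q the position of each new cell.

After inserting 2: P = [[2]].
After inserting 4: P = [[2, 4]].
After inserting 1: P = [[1, 4], [2]].
After inserting 3: P = [[1, 3], [2, 4]].

So P = [[1, 3], [2, 4]], Q = [[1, 2], [3, 4]].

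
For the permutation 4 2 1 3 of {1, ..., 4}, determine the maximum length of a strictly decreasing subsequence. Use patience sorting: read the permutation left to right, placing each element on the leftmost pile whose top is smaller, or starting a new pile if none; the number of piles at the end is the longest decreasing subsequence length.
3

4: new pile. tops = [4]
2: new pile. tops = [4, 2]
1: new pile. tops = [4, 2, 1]
3: onto pile 2 (replacing 2). tops = [4, 3, 1]

3 piles, so the longest decreasing subsequence has length 3.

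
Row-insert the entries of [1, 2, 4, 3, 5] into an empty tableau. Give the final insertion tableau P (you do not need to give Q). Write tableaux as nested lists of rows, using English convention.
P = [[1, 2, 3, 5], [4]]

Insert 1: appended to row 1. P = [[1]].
Insert 2: appended to row 1. P = [[1, 2]].
Insert 4: appended to row 1. P = [[1, 2, 4]].
Insert 3: 3 bumps 4 from row 1; 4 starts row 2. P = [[1, 2, 3], [4]].
Insert 5: appended to row 1. P = [[1, 2, 3, 5], [4]].

So P = [[1, 2, 3, 5], [4]].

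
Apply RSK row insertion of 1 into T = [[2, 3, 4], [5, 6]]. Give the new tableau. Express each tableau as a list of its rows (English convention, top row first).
[[1, 3, 4], [2, 6], [5]]

In row 1, 1 replaces 2 (the leftmost entry greater than 1); 2 is bumped to row 2. In row 2, 2 replaces 5 (the leftmost entry greater than 2); 5 is bumped to row 3. 5 starts a new row 3. The new tableau is [[1, 3, 4], [2, 6], [5]].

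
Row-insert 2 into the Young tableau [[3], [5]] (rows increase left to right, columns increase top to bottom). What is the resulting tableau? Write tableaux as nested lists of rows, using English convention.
In row 1, 2 replaces 3 (the leftmost entry greater than 2); 3 is bumped to row 2. In row 2, 3 replaces 5 (the leftmost entry greater than 3); 5 is bumped to row 3. 5 starts a new row 3. The new tableau is [[2], [3], [5]].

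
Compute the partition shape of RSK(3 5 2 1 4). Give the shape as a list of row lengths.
[2, 2, 1]

Row-insert each entry into an empty tableau.

After inserting 3: P = [[3]].
After inserting 5: P = [[3, 5]].
After inserting 2: P = [[2, 5], [3]].
After inserting 1: P = [[1, 5], [2], [3]].
After inserting 4: P = [[1, 4], [2, 5], [3]].

The final insertion tableau P = [[1, 4], [2, 5], [3]] has shape [2, 2, 1].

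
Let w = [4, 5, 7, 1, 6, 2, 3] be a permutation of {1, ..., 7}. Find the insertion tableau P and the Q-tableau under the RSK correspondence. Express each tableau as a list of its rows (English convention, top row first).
Insert each entry of the permutation into P by Schensted row insertion, recording in Q the position of each new cell.

Insert 4: appended to row 1. P = [[4]].
Insert 5: appended to row 1. P = [[4, 5]].
Insert 7: appended to row 1. P = [[4, 5, 7]].
Insert 1: 1 bumps 4 from row 1; 4 starts row 2. P = [[1, 5, 7], [4]].
Insert 6: 6 bumps 7 from row 1; 7 appends to row 2. P = [[1, 5, 6], [4, 7]].
Insert 2: 2 bumps 5 from row 1; 5 bumps 7 from row 2; 7 starts row 3. P = [[1, 2, 6], [4, 5], [7]].
Insert 3: 3 bumps 6 from row 1; 6 appends to row 2. P = [[1, 2, 3], [4, 5, 6], [7]].

So P = [[1, 2, 3], [4, 5, 6], [7]], Q = [[1, 2, 3], [4, 5, 7], [6]].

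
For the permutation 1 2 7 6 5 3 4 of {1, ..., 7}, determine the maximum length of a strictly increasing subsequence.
4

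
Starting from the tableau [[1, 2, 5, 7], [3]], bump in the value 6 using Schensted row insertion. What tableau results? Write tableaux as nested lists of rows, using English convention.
In row 1, 6 replaces 7 (the leftmost entry greater than 6); 7 is bumped to row 2. 7 is appended to row 2. The new tableau is [[1, 2, 5, 6], [3, 7]].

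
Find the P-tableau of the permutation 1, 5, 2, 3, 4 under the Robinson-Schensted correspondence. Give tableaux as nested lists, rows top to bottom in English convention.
Insert 1: appended to row 1. P = [[1]].
Insert 5: appended to row 1. P = [[1, 5]].
Insert 2: 2 bumps 5 from row 1; 5 starts row 2. P = [[1, 2], [5]].
Insert 3: appended to row 1. P = [[1, 2, 3], [5]].
Insert 4: appended to row 1. P = [[1, 2, 3, 4], [5]].

So P = [[1, 2, 3, 4], [5]].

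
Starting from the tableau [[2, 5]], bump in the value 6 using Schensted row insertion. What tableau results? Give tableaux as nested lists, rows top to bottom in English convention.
[[2, 5, 6]]

6 is larger than every entry of row 1, so it is appended to row 1. The new tableau is [[2, 5, 6]].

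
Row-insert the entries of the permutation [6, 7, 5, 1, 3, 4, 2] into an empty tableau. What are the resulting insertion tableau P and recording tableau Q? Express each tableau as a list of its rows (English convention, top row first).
Insert each entry of the permutation into P by Schensted row insertion, recording in Q the position of each new cell.

Insert 6: appended to row 1. P = [[6]].
Insert 7: appended to row 1. P = [[6, 7]].
Insert 5: 5 bumps 6 from row 1; 6 starts row 2. P = [[5, 7], [6]].
Insert 1: 1 bumps 5 from row 1; 5 bumps 6 from row 2; 6 starts row 3. P = [[1, 7], [5], [6]].
Insert 3: 3 bumps 7 from row 1; 7 appends to row 2. P = [[1, 3], [5, 7], [6]].
Insert 4: appended to row 1. P = [[1, 3, 4], [5, 7], [6]].
Insert 2: 2 bumps 3 from row 1; 3 bumps 5 from row 2; 5 bumps 6 from row 3; 6 starts row 4. P = [[1, 2, 4], [3, 7], [5], [6]].

So P = [[1, 2, 4], [3, 7], [5], [6]], Q = [[1, 2, 6], [3, 5], [4], [7]].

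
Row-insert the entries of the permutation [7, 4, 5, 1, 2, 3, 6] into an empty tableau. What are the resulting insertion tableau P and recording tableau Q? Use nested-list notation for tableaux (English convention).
Insert each entry of the permutation into P by Schensted row insertion, recording in Q the position of each new cell.

After inserting 7: P = [[7]].
After inserting 4: P = [[4], [7]].
After inserting 5: P = [[4, 5], [7]].
After inserting 1: P = [[1, 5], [4], [7]].
After inserting 2: P = [[1, 2], [4, 5], [7]].
After inserting 3: P = [[1, 2, 3], [4, 5], [7]].
After inserting 6: P = [[1, 2, 3, 6], [4, 5], [7]].

So P = [[1, 2, 3, 6], [4, 5], [7]], Q = [[1, 3, 6, 7], [2, 5], [4]].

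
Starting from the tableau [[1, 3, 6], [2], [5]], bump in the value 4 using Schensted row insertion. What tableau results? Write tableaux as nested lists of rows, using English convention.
In row 1, 4 replaces 6 (the leftmost entry greater than 4); 6 is bumped to row 2. 6 is appended to row 2. The new tableau is [[1, 3, 4], [2, 6], [5]].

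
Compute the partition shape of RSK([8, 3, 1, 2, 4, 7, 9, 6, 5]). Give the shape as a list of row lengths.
RSK row insertion gives P = [[1, 2, 4, 5, 9], [3, 6], [7], [8]], which has shape [5, 2, 1, 1].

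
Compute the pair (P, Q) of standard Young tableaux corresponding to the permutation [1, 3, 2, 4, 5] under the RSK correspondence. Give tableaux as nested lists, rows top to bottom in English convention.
P = [[1, 2, 4, 5], [3]], Q = [[1, 2, 4, 5], [3]]

Insert each entry of the permutation into P by Schensted row insertion, recording in Q the position of each new cell.

Insert 1: appended to row 1. P = [[1]].
Insert 3: appended to row 1. P = [[1, 3]].
Insert 2: 2 bumps 3 from row 1; 3 starts row 2. P = [[1, 2], [3]].
Insert 4: appended to row 1. P = [[1, 2, 4], [3]].
Insert 5: appended to row 1. P = [[1, 2, 4, 5], [3]].

So P = [[1, 2, 4, 5], [3]], Q = [[1, 2, 4, 5], [3]].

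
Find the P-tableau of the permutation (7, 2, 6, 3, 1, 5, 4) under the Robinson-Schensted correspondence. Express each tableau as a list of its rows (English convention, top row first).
P = [[1, 3, 4], [2, 5], [6], [7]]

After inserting 7: P = [[7]].
After inserting 2: P = [[2], [7]].
After inserting 6: P = [[2, 6], [7]].
After inserting 3: P = [[2, 3], [6], [7]].
After inserting 1: P = [[1, 3], [2], [6], [7]].
After inserting 5: P = [[1, 3, 5], [2], [6], [7]].
After inserting 4: P = [[1, 3, 4], [2, 5], [6], [7]].

So P = [[1, 3, 4], [2, 5], [6], [7]].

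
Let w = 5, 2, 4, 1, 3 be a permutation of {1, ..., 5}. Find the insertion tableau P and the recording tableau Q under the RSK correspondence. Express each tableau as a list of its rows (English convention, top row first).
P = [[1, 3], [2, 4], [5]], Q = [[1, 3], [2, 5], [4]]

Insert each entry of the permutation into P by Schensted row insertion, recording in Q the position of each new cell.

After inserting 5: P = [[5]].
After inserting 2: P = [[2], [5]].
After inserting 4: P = [[2, 4], [5]].
After inserting 1: P = [[1, 4], [2], [5]].
After inserting 3: P = [[1, 3], [2, 4], [5]].

So P = [[1, 3], [2, 4], [5]], Q = [[1, 3], [2, 5], [4]].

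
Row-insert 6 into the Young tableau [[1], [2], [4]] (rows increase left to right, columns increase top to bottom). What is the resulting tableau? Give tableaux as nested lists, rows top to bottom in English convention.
[[1, 6], [2], [4]]

6 is larger than every entry of row 1, so it is appended to row 1. The new tableau is [[1, 6], [2], [4]].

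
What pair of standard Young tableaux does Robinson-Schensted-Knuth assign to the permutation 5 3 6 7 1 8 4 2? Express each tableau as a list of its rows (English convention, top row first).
P = [[1, 2, 7, 8], [3, 4], [5, 6]], Q = [[1, 3, 4, 6], [2, 7], [5, 8]]

Insert each entry of the permutation into P by Schensted row insertion, recording in Q the position of each new cell.

Insert 5: appended to row 1. P = [[5]], Q = [[1]].
Insert 3: 3 bumps 5 from row 1; 5 starts row 2. P = [[3], [5]], Q = [[1], [2]].
Insert 6: appended to row 1. P = [[3, 6], [5]], Q = [[1, 3], [2]].
Insert 7: appended to row 1. P = [[3, 6, 7], [5]], Q = [[1, 3, 4], [2]].
Insert 1: 1 bumps 3 from row 1; 3 bumps 5 from row 2; 5 starts row 3. P = [[1, 6, 7], [3], [5]], Q = [[1, 3, 4], [2], [5]].
Insert 8: appended to row 1. P = [[1, 6, 7, 8], [3], [5]], Q = [[1, 3, 4, 6], [2], [5]].
Insert 4: 4 bumps 6 from row 1; 6 appends to row 2. P = [[1, 4, 7, 8], [3, 6], [5]], Q = [[1, 3, 4, 6], [2, 7], [5]].
Insert 2: 2 bumps 4 from row 1; 4 bumps 6 from row 2; 6 appends to row 3. P = [[1, 2, 7, 8], [3, 4], [5, 6]], Q = [[1, 3, 4, 6], [2, 7], [5, 8]].

So P = [[1, 2, 7, 8], [3, 4], [5, 6]], Q = [[1, 3, 4, 6], [2, 7], [5, 8]].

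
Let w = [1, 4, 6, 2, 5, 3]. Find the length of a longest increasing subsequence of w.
3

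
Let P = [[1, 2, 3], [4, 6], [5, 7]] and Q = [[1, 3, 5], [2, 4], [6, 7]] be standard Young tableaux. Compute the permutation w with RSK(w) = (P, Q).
Reverse RSK: for i = n, n-1, ..., 1, locate i in Q, remove the corresponding corner cell from P, and reverse-bump its entry up through P; the value ejected from row 1 is w(i).

So w = 5 1 7 4 6 2 3.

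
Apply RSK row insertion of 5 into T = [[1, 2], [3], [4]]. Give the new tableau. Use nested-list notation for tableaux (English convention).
[[1, 2, 5], [3], [4]]

5 is larger than every entry of row 1, so it is appended to row 1. The new tableau is [[1, 2, 5], [3], [4]].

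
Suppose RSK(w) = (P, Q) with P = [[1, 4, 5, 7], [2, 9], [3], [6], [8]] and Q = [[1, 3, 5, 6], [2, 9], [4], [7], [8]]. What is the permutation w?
Reverse the RSK construction: for i from n down to 1, find the cell of Q containing i, remove the entry at that cell from P, and reverse-bump it up through P; the value ejected from row 1 is w(i).

Step i=9: Q has 9 at row 2, column 2; remove 9 from row 2 of P and reverse-bump: 9 enters row 1 and ejects 7. So w(9) = 7. P is now [[1, 4, 5, 9], [2], [3], [6], [8]].
Step i=8: Q has 8 at row 5, column 1; remove 8 from row 5 of P and reverse-bump: 8 enters row 4 and ejects 6; 6 enters row 3 and ejects 3; 3 enters row 2 and ejects 2; 2 enters row 1 and ejects 1. So w(8) = 1. P is now [[2, 4, 5, 9], [3], [6], [8]].
Step i=7: Q has 7 at row 4, column 1; remove 8 from row 4 of P and reverse-bump: 8 enters row 3 and ejects 6; 6 enters row 2 and ejects 3; 3 enters row 1 and ejects 2. So w(7) = 2. P is now [[3, 4, 5, 9], [6], [8]].
Step i=6: Q has 6 at row 1, column 4; remove that cell from P, ejecting 9. So w(6) = 9. P is now [[3, 4, 5], [6], [8]].
Step i=5: Q has 5 at row 1, column 3; remove that cell from P, ejecting 5. So w(5) = 5. P is now [[3, 4], [6], [8]].
Step i=4: Q has 4 at row 3, column 1; remove 8 from row 3 of P and reverse-bump: 8 enters row 2 and ejects 6; 6 enters row 1 and ejects 4. So w(4) = 4. P is now [[3, 6], [8]].
Step i=3: Q has 3 at row 1, column 2; remove that cell from P, ejecting 6. So w(3) = 6. P is now [[3], [8]].
Step i=2: Q has 2 at row 2, column 1; remove 8 from row 2 of P and reverse-bump: 8 enters row 1 and ejects 3. So w(2) = 3. P is now [[8]].
Step i=1: Q has 1 at row 1, column 1; remove that cell from P, ejecting 8. So w(1) = 8. P is now [].

So w = 8 3 6 4 5 9 2 1 7.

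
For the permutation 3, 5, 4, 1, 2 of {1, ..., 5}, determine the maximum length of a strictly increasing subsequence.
2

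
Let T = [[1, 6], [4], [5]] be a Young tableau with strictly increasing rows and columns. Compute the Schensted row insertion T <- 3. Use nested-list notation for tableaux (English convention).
[[1, 3], [4, 6], [5]]

In row 1, 3 replaces 6 (the leftmost entry greater than 3); 6 is bumped to row 2. 6 is appended to row 2. The new tableau is [[1, 3], [4, 6], [5]].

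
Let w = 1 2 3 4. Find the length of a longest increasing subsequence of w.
4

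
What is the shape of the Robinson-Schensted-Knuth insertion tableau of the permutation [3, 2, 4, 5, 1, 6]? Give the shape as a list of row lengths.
[4, 1, 1]

Row-insert each entry into an empty tableau.

After inserting 3: P = [[3]].
After inserting 2: P = [[2], [3]].
After inserting 4: P = [[2, 4], [3]].
After inserting 5: P = [[2, 4, 5], [3]].
After inserting 1: P = [[1, 4, 5], [2], [3]].
After inserting 6: P = [[1, 4, 5, 6], [2], [3]].

The final insertion tableau P = [[1, 4, 5, 6], [2], [3]] has shape [4, 1, 1].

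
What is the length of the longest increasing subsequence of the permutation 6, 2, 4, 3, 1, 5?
3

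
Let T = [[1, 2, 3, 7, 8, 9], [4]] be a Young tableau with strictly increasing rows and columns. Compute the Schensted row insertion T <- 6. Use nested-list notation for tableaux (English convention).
In row 1, 6 replaces 7 (the leftmost entry greater than 6); 7 is bumped to row 2. 7 is appended to row 2. The new tableau is [[1, 2, 3, 6, 8, 9], [4, 7]].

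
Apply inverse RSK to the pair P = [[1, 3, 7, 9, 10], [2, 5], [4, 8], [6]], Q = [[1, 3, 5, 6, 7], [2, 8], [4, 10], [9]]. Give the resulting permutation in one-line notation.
6 4 5 2 8 9 10 7 1 3

Reverse the RSK construction: for i from n down to 1, find the cell of Q containing i, remove the entry at that cell from P, and reverse-bump it up through P; the value ejected from row 1 is w(i).

Step i=10: Q has 10 at row 3, column 2; remove 8 from row 3 of P and reverse-bump: 8 enters row 2 and ejects 5; 5 enters row 1 and ejects 3. So w(10) = 3. P is now [[1, 5, 7, 9, 10], [2, 8], [4], [6]].
Step i=9: Q has 9 at row 4, column 1; remove 6 from row 4 of P and reverse-bump: 6 enters row 3 and ejects 4; 4 enters row 2 and ejects 2; 2 enters row 1 and ejects 1. So w(9) = 1. P is now [[2, 5, 7, 9, 10], [4, 8], [6]].
Step i=8: Q has 8 at row 2, column 2; remove 8 from row 2 of P and reverse-bump: 8 enters row 1 and ejects 7. So w(8) = 7. P is now [[2, 5, 8, 9, 10], [4], [6]].
Step i=7: Q has 7 at row 1, column 5; remove that cell from P, ejecting 10. So w(7) = 10. P is now [[2, 5, 8, 9], [4], [6]].
Step i=6: Q has 6 at row 1, column 4; remove that cell from P, ejecting 9. So w(6) = 9. P is now [[2, 5, 8], [4], [6]].
Step i=5: Q has 5 at row 1, column 3; remove that cell from P, ejecting 8. So w(5) = 8. P is now [[2, 5], [4], [6]].
Step i=4: Q has 4 at row 3, column 1; remove 6 from row 3 of P and reverse-bump: 6 enters row 2 and ejects 4; 4 enters row 1 and ejects 2. So w(4) = 2. P is now [[4, 5], [6]].
Step i=3: Q has 3 at row 1, column 2; remove that cell from P, ejecting 5. So w(3) = 5. P is now [[4], [6]].
Step i=2: Q has 2 at row 2, column 1; remove 6 from row 2 of P and reverse-bump: 6 enters row 1 and ejects 4. So w(2) = 4. P is now [[6]].
Step i=1: Q has 1 at row 1, column 1; remove that cell from P, ejecting 6. So w(1) = 6. P is now [].

So w = 6 4 5 2 8 9 10 7 1 3.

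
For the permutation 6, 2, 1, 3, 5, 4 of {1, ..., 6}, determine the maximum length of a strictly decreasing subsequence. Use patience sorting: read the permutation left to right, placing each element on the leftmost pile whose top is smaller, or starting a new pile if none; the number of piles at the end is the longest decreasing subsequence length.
3

6: new pile. tops = [6]
2: new pile. tops = [6, 2]
1: new pile. tops = [6, 2, 1]
3: onto pile 2 (replacing 2). tops = [6, 3, 1]
5: onto pile 2 (replacing 3). tops = [6, 5, 1]
4: onto pile 3 (replacing 1). tops = [6, 5, 4]

3 piles, so the longest decreasing subsequence has length 3.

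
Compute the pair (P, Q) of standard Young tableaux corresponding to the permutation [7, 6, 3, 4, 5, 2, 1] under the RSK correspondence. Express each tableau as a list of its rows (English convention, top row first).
P = [[1, 4, 5], [2], [3], [6], [7]], Q = [[1, 4, 5], [2], [3], [6], [7]]

Insert each entry of the permutation into P by Schensted row insertion, recording in Q the position of each new cell.

Insert 7: appended to row 1. P = [[7]].
Insert 6: 6 bumps 7 from row 1; 7 starts row 2. P = [[6], [7]].
Insert 3: 3 bumps 6 from row 1; 6 bumps 7 from row 2; 7 starts row 3. P = [[3], [6], [7]].
Insert 4: appended to row 1. P = [[3, 4], [6], [7]].
Insert 5: appended to row 1. P = [[3, 4, 5], [6], [7]].
Insert 2: 2 bumps 3 from row 1; 3 bumps 6 from row 2; 6 bumps 7 from row 3; 7 starts row 4. P = [[2, 4, 5], [3], [6], [7]].
Insert 1: 1 bumps 2 from row 1; 2 bumps 3 from row 2; 3 bumps 6 from row 3; 6 bumps 7 from row 4; 7 starts row 5. P = [[1, 4, 5], [2], [3], [6], [7]].

So P = [[1, 4, 5], [2], [3], [6], [7]], Q = [[1, 4, 5], [2], [3], [6], [7]].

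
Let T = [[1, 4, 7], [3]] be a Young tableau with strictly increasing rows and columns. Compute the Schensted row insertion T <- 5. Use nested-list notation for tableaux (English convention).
[[1, 4, 5], [3, 7]]

In row 1, 5 replaces 7 (the leftmost entry greater than 5); 7 is bumped to row 2. 7 is appended to row 2. The new tableau is [[1, 4, 5], [3, 7]].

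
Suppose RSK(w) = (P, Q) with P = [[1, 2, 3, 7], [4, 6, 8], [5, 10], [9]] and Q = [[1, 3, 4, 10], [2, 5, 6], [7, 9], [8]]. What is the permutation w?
5 1 9 10 6 8 4 2 3 7

Reverse the RSK construction: for i from n down to 1, find the cell of Q containing i, remove the entry at that cell from P, and reverse-bump it up through P; the value ejected from row 1 is w(i).

Step i=10: Q has 10 at row 1, column 4; remove that cell from P, ejecting 7. So w(10) = 7. P is now [[1, 2, 3], [4, 6, 8], [5, 10], [9]].
Step i=9: Q has 9 at row 3, column 2; remove 10 from row 3 of P and reverse-bump: 10 enters row 2 and ejects 8; 8 enters row 1 and ejects 3. So w(9) = 3. P is now [[1, 2, 8], [4, 6, 10], [5], [9]].
Step i=8: Q has 8 at row 4, column 1; remove 9 from row 4 of P and reverse-bump: 9 enters row 3 and ejects 5; 5 enters row 2 and ejects 4; 4 enters row 1 and ejects 2. So w(8) = 2. P is now [[1, 4, 8], [5, 6, 10], [9]].
Step i=7: Q has 7 at row 3, column 1; remove 9 from row 3 of P and reverse-bump: 9 enters row 2 and ejects 6; 6 enters row 1 and ejects 4. So w(7) = 4. P is now [[1, 6, 8], [5, 9, 10]].
Step i=6: Q has 6 at row 2, column 3; remove 10 from row 2 of P and reverse-bump: 10 enters row 1 and ejects 8. So w(6) = 8. P is now [[1, 6, 10], [5, 9]].
Step i=5: Q has 5 at row 2, column 2; remove 9 from row 2 of P and reverse-bump: 9 enters row 1 and ejects 6. So w(5) = 6. P is now [[1, 9, 10], [5]].
Step i=4: Q has 4 at row 1, column 3; remove that cell from P, ejecting 10. So w(4) = 10. P is now [[1, 9], [5]].
Step i=3: Q has 3 at row 1, column 2; remove that cell from P, ejecting 9. So w(3) = 9. P is now [[1], [5]].
Step i=2: Q has 2 at row 2, column 1; remove 5 from row 2 of P and reverse-bump: 5 enters row 1 and ejects 1. So w(2) = 1. P is now [[5]].
Step i=1: Q has 1 at row 1, column 1; remove that cell from P, ejecting 5. So w(1) = 5. P is now [].

So w = 5 1 9 10 6 8 4 2 3 7.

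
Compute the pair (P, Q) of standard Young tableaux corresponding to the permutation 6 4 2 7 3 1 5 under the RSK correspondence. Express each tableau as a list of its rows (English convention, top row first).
Insert each entry of the permutation into P by Schensted row insertion, recording in Q the position of each new cell.

After inserting 6: P = [[6]].
After inserting 4: P = [[4], [6]].
After inserting 2: P = [[2], [4], [6]].
After inserting 7: P = [[2, 7], [4], [6]].
After inserting 3: P = [[2, 3], [4, 7], [6]].
After inserting 1: P = [[1, 3], [2, 7], [4], [6]].
After inserting 5: P = [[1, 3, 5], [2, 7], [4], [6]].

So P = [[1, 3, 5], [2, 7], [4], [6]], Q = [[1, 4, 7], [2, 5], [3], [6]].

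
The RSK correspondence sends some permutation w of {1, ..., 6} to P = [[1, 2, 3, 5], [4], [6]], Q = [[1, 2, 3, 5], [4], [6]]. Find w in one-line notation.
1 2 6 4 5 3

Reverse the RSK construction: for i from n down to 1, find the cell of Q containing i, remove the entry at that cell from P, and reverse-bump it up through P; the value ejected from row 1 is w(i).

Step i=6: Q has 6 at row 3, column 1; remove 6 from row 3 of P and reverse-bump: 6 enters row 2 and ejects 4; 4 enters row 1 and ejects 3. So w(6) = 3. P is now [[1, 2, 4, 5], [6]].
Step i=5: Q has 5 at row 1, column 4; remove that cell from P, ejecting 5. So w(5) = 5. P is now [[1, 2, 4], [6]].
Step i=4: Q has 4 at row 2, column 1; remove 6 from row 2 of P and reverse-bump: 6 enters row 1 and ejects 4. So w(4) = 4. P is now [[1, 2, 6]].
Step i=3: Q has 3 at row 1, column 3; remove that cell from P, ejecting 6. So w(3) = 6. P is now [[1, 2]].
Step i=2: Q has 2 at row 1, column 2; remove that cell from P, ejecting 2. So w(2) = 2. P is now [[1]].
Step i=1: Q has 1 at row 1, column 1; remove that cell from P, ejecting 1. So w(1) = 1. P is now [].

So w = 1 2 6 4 5 3.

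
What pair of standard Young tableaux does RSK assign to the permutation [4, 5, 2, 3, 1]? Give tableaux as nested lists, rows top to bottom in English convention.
Insert each entry of the permutation into P by Schensted row insertion, recording in Q the position of each new cell.

Insert 4: appended to row 1. P = [[4]].
Insert 5: appended to row 1. P = [[4, 5]].
Insert 2: 2 bumps 4 from row 1; 4 starts row 2. P = [[2, 5], [4]].
Insert 3: 3 bumps 5 from row 1; 5 appends to row 2. P = [[2, 3], [4, 5]].
Insert 1: 1 bumps 2 from row 1; 2 bumps 4 from row 2; 4 starts row 3. P = [[1, 3], [2, 5], [4]].

So P = [[1, 3], [2, 5], [4]], Q = [[1, 2], [3, 4], [5]].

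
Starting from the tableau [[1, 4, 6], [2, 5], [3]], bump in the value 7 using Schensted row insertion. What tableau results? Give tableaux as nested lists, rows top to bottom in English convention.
[[1, 4, 6, 7], [2, 5], [3]]

7 is larger than every entry of row 1, so it is appended to row 1. The new tableau is [[1, 4, 6, 7], [2, 5], [3]].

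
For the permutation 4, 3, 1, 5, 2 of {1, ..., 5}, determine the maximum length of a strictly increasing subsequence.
2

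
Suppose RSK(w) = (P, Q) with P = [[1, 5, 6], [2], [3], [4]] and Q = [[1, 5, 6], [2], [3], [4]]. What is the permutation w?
Reverse the RSK construction: for i from n down to 1, find the cell of Q containing i, remove the entry at that cell from P, and reverse-bump it up through P; the value ejected from row 1 is w(i).

Step i=6: Q has 6 at row 1, column 3; remove that cell from P, ejecting 6. So w(6) = 6. P is now [[1, 5], [2], [3], [4]].
Step i=5: Q has 5 at row 1, column 2; remove that cell from P, ejecting 5. So w(5) = 5. P is now [[1], [2], [3], [4]].
Step i=4: Q has 4 at row 4, column 1; remove 4 from row 4 of P and reverse-bump: 4 enters row 3 and ejects 3; 3 enters row 2 and ejects 2; 2 enters row 1 and ejects 1. So w(4) = 1. P is now [[2], [3], [4]].
Step i=3: Q has 3 at row 3, column 1; remove 4 from row 3 of P and reverse-bump: 4 enters row 2 and ejects 3; 3 enters row 1 and ejects 2. So w(3) = 2. P is now [[3], [4]].
Step i=2: Q has 2 at row 2, column 1; remove 4 from row 2 of P and reverse-bump: 4 enters row 1 and ejects 3. So w(2) = 3. P is now [[4]].
Step i=1: Q has 1 at row 1, column 1; remove that cell from P, ejecting 4. So w(1) = 4. P is now [].

So w = 4 3 2 1 5 6.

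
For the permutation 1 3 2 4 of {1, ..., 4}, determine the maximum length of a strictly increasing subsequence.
3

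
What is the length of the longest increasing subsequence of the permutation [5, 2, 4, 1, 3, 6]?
3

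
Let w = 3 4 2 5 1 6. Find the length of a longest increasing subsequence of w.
4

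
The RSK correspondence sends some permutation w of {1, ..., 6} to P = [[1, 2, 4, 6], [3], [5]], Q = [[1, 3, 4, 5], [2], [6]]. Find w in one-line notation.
Reverse the RSK construction: for i from n down to 1, find the cell of Q containing i, remove the entry at that cell from P, and reverse-bump it up through P; the value ejected from row 1 is w(i).

Step i=6: Q has 6 at row 3, column 1; remove 5 from row 3 of P and reverse-bump: 5 enters row 2 and ejects 3; 3 enters row 1 and ejects 2. So w(6) = 2. P is now [[1, 3, 4, 6], [5]].
Step i=5: Q has 5 at row 1, column 4; remove that cell from P, ejecting 6. So w(5) = 6. P is now [[1, 3, 4], [5]].
Step i=4: Q has 4 at row 1, column 3; remove that cell from P, ejecting 4. So w(4) = 4. P is now [[1, 3], [5]].
Step i=3: Q has 3 at row 1, column 2; remove that cell from P, ejecting 3. So w(3) = 3. P is now [[1], [5]].
Step i=2: Q has 2 at row 2, column 1; remove 5 from row 2 of P and reverse-bump: 5 enters row 1 and ejects 1. So w(2) = 1. P is now [[5]].
Step i=1: Q has 1 at row 1, column 1; remove that cell from P, ejecting 5. So w(1) = 5. P is now [].

So w = 5 1 3 4 6 2.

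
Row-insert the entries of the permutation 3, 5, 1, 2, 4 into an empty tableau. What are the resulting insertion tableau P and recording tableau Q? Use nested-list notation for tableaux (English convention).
P = [[1, 2, 4], [3, 5]], Q = [[1, 2, 5], [3, 4]]

Insert each entry of the permutation into P by Schensted row insertion, recording in Q the position of each new cell.

Insert 3: appended to row 1. P = [[3]].
Insert 5: appended to row 1. P = [[3, 5]].
Insert 1: 1 bumps 3 from row 1; 3 starts row 2. P = [[1, 5], [3]].
Insert 2: 2 bumps 5 from row 1; 5 appends to row 2. P = [[1, 2], [3, 5]].
Insert 4: appended to row 1. P = [[1, 2, 4], [3, 5]].

So P = [[1, 2, 4], [3, 5]], Q = [[1, 2, 5], [3, 4]].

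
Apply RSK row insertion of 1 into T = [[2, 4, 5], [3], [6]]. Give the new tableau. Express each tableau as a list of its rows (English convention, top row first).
[[1, 4, 5], [2], [3], [6]]

In row 1, 1 replaces 2 (the leftmost entry greater than 1); 2 is bumped to row 2. In row 2, 2 replaces 3 (the leftmost entry greater than 2); 3 is bumped to row 3. In row 3, 3 replaces 6 (the leftmost entry greater than 3); 6 is bumped to row 4. 6 starts a new row 4. The new tableau is [[1, 4, 5], [2], [3], [6]].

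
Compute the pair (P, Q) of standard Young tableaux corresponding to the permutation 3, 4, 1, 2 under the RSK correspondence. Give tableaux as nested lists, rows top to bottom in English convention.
Insert each entry of the permutation into P by Schensted row insertion, recording in Q the position of each new cell.

Insert 3: appended to row 1. P = [[3]].
Insert 4: appended to row 1. P = [[3, 4]].
Insert 1: 1 bumps 3 from row 1; 3 starts row 2. P = [[1, 4], [3]].
Insert 2: 2 bumps 4 from row 1; 4 appends to row 2. P = [[1, 2], [3, 4]].

So P = [[1, 2], [3, 4]], Q = [[1, 2], [3, 4]].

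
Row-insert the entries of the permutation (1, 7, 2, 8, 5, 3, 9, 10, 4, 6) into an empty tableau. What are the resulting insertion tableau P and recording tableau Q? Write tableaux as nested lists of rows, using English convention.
Insert each entry of the permutation into P by Schensted row insertion, recording in Q the position of each new cell.

Insert 1: appended to row 1. P = [[1]].
Insert 7: appended to row 1. P = [[1, 7]].
Insert 2: 2 bumps 7 from row 1; 7 starts row 2. P = [[1, 2], [7]].
Insert 8: appended to row 1. P = [[1, 2, 8], [7]].
Insert 5: 5 bumps 8 from row 1; 8 appends to row 2. P = [[1, 2, 5], [7, 8]].
Insert 3: 3 bumps 5 from row 1; 5 bumps 7 from row 2; 7 starts row 3. P = [[1, 2, 3], [5, 8], [7]].
Insert 9: appended to row 1. P = [[1, 2, 3, 9], [5, 8], [7]].
Insert 10: appended to row 1. P = [[1, 2, 3, 9, 10], [5, 8], [7]].
Insert 4: 4 bumps 9 from row 1; 9 appends to row 2. P = [[1, 2, 3, 4, 10], [5, 8, 9], [7]].
Insert 6: 6 bumps 10 from row 1; 10 appends to row 2. P = [[1, 2, 3, 4, 6], [5, 8, 9, 10], [7]].

So P = [[1, 2, 3, 4, 6], [5, 8, 9, 10], [7]], Q = [[1, 2, 4, 7, 8], [3, 5, 9, 10], [6]].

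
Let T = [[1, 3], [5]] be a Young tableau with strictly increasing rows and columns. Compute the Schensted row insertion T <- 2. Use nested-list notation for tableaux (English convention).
In row 1, 2 replaces 3 (the leftmost entry greater than 2); 3 is bumped to row 2. In row 2, 3 replaces 5 (the leftmost entry greater than 3); 5 is bumped to row 3. 5 starts a new row 3. The new tableau is [[1, 2], [3], [5]].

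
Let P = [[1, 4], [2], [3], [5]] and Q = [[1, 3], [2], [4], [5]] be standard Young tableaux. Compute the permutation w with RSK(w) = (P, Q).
Reverse RSK: for i = n, n-1, ..., 1, locate i in Q, remove the corresponding corner cell from P, and reverse-bump its entry up through P; the value ejected from row 1 is w(i).

So w = 5 3 4 2 1.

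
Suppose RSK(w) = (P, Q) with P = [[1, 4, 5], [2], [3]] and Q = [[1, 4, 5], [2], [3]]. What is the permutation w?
Reverse the RSK construction: for i from n down to 1, find the cell of Q containing i, remove the entry at that cell from P, and reverse-bump it up through P; the value ejected from row 1 is w(i).

Step i=5: Q has 5 at row 1, column 3; remove that cell from P, ejecting 5. So w(5) = 5. P is now [[1, 4], [2], [3]].
Step i=4: Q has 4 at row 1, column 2; remove that cell from P, ejecting 4. So w(4) = 4. P is now [[1], [2], [3]].
Step i=3: Q has 3 at row 3, column 1; remove 3 from row 3 of P and reverse-bump: 3 enters row 2 and ejects 2; 2 enters row 1 and ejects 1. So w(3) = 1. P is now [[2], [3]].
Step i=2: Q has 2 at row 2, column 1; remove 3 from row 2 of P and reverse-bump: 3 enters row 1 and ejects 2. So w(2) = 2. P is now [[3]].
Step i=1: Q has 1 at row 1, column 1; remove that cell from P, ejecting 3. So w(1) = 3. P is now [].

So w = 3 2 1 4 5.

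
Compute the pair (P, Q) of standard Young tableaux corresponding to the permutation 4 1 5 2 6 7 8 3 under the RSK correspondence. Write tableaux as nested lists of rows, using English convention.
P = [[1, 2, 3, 7, 8], [4, 5, 6]], Q = [[1, 3, 5, 6, 7], [2, 4, 8]]

Insert each entry of the permutation into P by Schensted row insertion, recording in Q the position of each new cell.

Insert 4: appended to row 1. P = [[4]].
Insert 1: 1 bumps 4 from row 1; 4 starts row 2. P = [[1], [4]].
Insert 5: appended to row 1. P = [[1, 5], [4]].
Insert 2: 2 bumps 5 from row 1; 5 appends to row 2. P = [[1, 2], [4, 5]].
Insert 6: appended to row 1. P = [[1, 2, 6], [4, 5]].
Insert 7: appended to row 1. P = [[1, 2, 6, 7], [4, 5]].
Insert 8: appended to row 1. P = [[1, 2, 6, 7, 8], [4, 5]].
Insert 3: 3 bumps 6 from row 1; 6 appends to row 2. P = [[1, 2, 3, 7, 8], [4, 5, 6]].

So P = [[1, 2, 3, 7, 8], [4, 5, 6]], Q = [[1, 3, 5, 6, 7], [2, 4, 8]].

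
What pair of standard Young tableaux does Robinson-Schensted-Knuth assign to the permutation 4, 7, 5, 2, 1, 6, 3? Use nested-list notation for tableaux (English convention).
Insert each entry of the permutation into P by Schensted row insertion, recording in Q the position of each new cell.

Insert 4: appended to row 1. P = [[4]], Q = [[1]].
Insert 7: appended to row 1. P = [[4, 7]], Q = [[1, 2]].
Insert 5: 5 bumps 7 from row 1; 7 starts row 2. P = [[4, 5], [7]], Q = [[1, 2], [3]].
Insert 2: 2 bumps 4 from row 1; 4 bumps 7 from row 2; 7 starts row 3. P = [[2, 5], [4], [7]], Q = [[1, 2], [3], [4]].
Insert 1: 1 bumps 2 from row 1; 2 bumps 4 from row 2; 4 bumps 7 from row 3; 7 starts row 4. P = [[1, 5], [2], [4], [7]], Q = [[1, 2], [3], [4], [5]].
Insert 6: appended to row 1. P = [[1, 5, 6], [2], [4], [7]], Q = [[1, 2, 6], [3], [4], [5]].
Insert 3: 3 bumps 5 from row 1; 5 appends to row 2. P = [[1, 3, 6], [2, 5], [4], [7]], Q = [[1, 2, 6], [3, 7], [4], [5]].

So P = [[1, 3, 6], [2, 5], [4], [7]], Q = [[1, 2, 6], [3, 7], [4], [5]].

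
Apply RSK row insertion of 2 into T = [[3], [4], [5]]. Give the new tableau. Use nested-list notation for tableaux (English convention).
In row 1, 2 replaces 3 (the leftmost entry greater than 2); 3 is bumped to row 2. In row 2, 3 replaces 4 (the leftmost entry greater than 3); 4 is bumped to row 3. In row 3, 4 replaces 5 (the leftmost entry greater than 4); 5 is bumped to row 4. 5 starts a new row 4. The new tableau is [[2], [3], [4], [5]].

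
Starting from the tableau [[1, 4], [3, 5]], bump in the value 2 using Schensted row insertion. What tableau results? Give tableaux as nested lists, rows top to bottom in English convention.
[[1, 2], [3, 4], [5]]

In row 1, 2 replaces 4 (the leftmost entry greater than 2); 4 is bumped to row 2. In row 2, 4 replaces 5 (the leftmost entry greater than 4); 5 is bumped to row 3. 5 starts a new row 3. The new tableau is [[1, 2], [3, 4], [5]].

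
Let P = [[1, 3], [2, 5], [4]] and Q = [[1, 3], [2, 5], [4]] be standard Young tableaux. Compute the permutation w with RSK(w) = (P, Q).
4 2 5 1 3

Reverse RSK: for i = n, n-1, ..., 1, locate i in Q, remove the corresponding corner cell from P, and reverse-bump its entry up through P; the value ejected from row 1 is w(i).

So w = 4 2 5 1 3.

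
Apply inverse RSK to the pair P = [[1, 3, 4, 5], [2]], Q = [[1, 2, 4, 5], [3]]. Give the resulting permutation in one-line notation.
2 3 1 4 5

Reverse RSK: for i = n, n-1, ..., 1, locate i in Q, remove the corresponding corner cell from P, and reverse-bump its entry up through P; the value ejected from row 1 is w(i).

So w = 2 3 1 4 5.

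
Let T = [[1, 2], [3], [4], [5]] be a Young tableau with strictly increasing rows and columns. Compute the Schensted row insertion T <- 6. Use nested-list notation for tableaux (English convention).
[[1, 2, 6], [3], [4], [5]]

6 is larger than every entry of row 1, so it is appended to row 1. The new tableau is [[1, 2, 6], [3], [4], [5]].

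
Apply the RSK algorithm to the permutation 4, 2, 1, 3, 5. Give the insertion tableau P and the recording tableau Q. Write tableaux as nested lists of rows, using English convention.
Insert each entry of the permutation into P by Schensted row insertion, recording in Q the position of each new cell.

Insert 4: appended to row 1. P = [[4]], Q = [[1]].
Insert 2: 2 bumps 4 from row 1; 4 starts row 2. P = [[2], [4]], Q = [[1], [2]].
Insert 1: 1 bumps 2 from row 1; 2 bumps 4 from row 2; 4 starts row 3. P = [[1], [2], [4]], Q = [[1], [2], [3]].
Insert 3: appended to row 1. P = [[1, 3], [2], [4]], Q = [[1, 4], [2], [3]].
Insert 5: appended to row 1. P = [[1, 3, 5], [2], [4]], Q = [[1, 4, 5], [2], [3]].

So P = [[1, 3, 5], [2], [4]], Q = [[1, 4, 5], [2], [3]].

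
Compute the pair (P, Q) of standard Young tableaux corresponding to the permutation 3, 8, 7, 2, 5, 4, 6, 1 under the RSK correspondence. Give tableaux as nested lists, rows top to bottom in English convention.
Insert each entry of the permutation into P by Schensted row insertion, recording in Q the position of each new cell.

Insert 3: appended to row 1. P = [[3]].
Insert 8: appended to row 1. P = [[3, 8]].
Insert 7: 7 bumps 8 from row 1; 8 starts row 2. P = [[3, 7], [8]].
Insert 2: 2 bumps 3 from row 1; 3 bumps 8 from row 2; 8 starts row 3. P = [[2, 7], [3], [8]].
Insert 5: 5 bumps 7 from row 1; 7 appends to row 2. P = [[2, 5], [3, 7], [8]].
Insert 4: 4 bumps 5 from row 1; 5 bumps 7 from row 2; 7 bumps 8 from row 3; 8 starts row 4. P = [[2, 4], [3, 5], [7], [8]].
Insert 6: appended to row 1. P = [[2, 4, 6], [3, 5], [7], [8]].
Insert 1: 1 bumps 2 from row 1; 2 bumps 3 from row 2; 3 bumps 7 from row 3; 7 bumps 8 from row 4; 8 starts row 5. P = [[1, 4, 6], [2, 5], [3], [7], [8]].

So P = [[1, 4, 6], [2, 5], [3], [7], [8]], Q = [[1, 2, 7], [3, 5], [4], [6], [8]].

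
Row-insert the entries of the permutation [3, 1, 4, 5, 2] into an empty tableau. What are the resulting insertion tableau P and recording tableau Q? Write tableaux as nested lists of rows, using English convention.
P = [[1, 2, 5], [3, 4]], Q = [[1, 3, 4], [2, 5]]

Insert each entry of the permutation into P by Schensted row insertion, recording in Q the position of each new cell.

Insert 3: appended to row 1. P = [[3]], Q = [[1]].
Insert 1: 1 bumps 3 from row 1; 3 starts row 2. P = [[1], [3]], Q = [[1], [2]].
Insert 4: appended to row 1. P = [[1, 4], [3]], Q = [[1, 3], [2]].
Insert 5: appended to row 1. P = [[1, 4, 5], [3]], Q = [[1, 3, 4], [2]].
Insert 2: 2 bumps 4 from row 1; 4 appends to row 2. P = [[1, 2, 5], [3, 4]], Q = [[1, 3, 4], [2, 5]].

So P = [[1, 2, 5], [3, 4]], Q = [[1, 3, 4], [2, 5]].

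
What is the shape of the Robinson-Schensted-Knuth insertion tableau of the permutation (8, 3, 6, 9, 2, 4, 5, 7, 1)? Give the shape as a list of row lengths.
[4, 3, 1, 1]

Row-insert each entry into an empty tableau.

After inserting 8: P = [[8]].
After inserting 3: P = [[3], [8]].
After inserting 6: P = [[3, 6], [8]].
After inserting 9: P = [[3, 6, 9], [8]].
After inserting 2: P = [[2, 6, 9], [3], [8]].
After inserting 4: P = [[2, 4, 9], [3, 6], [8]].
After inserting 5: P = [[2, 4, 5], [3, 6, 9], [8]].
After inserting 7: P = [[2, 4, 5, 7], [3, 6, 9], [8]].
After inserting 1: P = [[1, 4, 5, 7], [2, 6, 9], [3], [8]].

The final insertion tableau P = [[1, 4, 5, 7], [2, 6, 9], [3], [8]] has shape [4, 3, 1, 1].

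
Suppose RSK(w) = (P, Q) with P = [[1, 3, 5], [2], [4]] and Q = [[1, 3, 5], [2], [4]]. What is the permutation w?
4 2 3 1 5

Reverse the RSK construction: for i from n down to 1, find the cell of Q containing i, remove the entry at that cell from P, and reverse-bump it up through P; the value ejected from row 1 is w(i).

Step i=5: Q has 5 at row 1, column 3; remove that cell from P, ejecting 5. So w(5) = 5. P is now [[1, 3], [2], [4]].
Step i=4: Q has 4 at row 3, column 1; remove 4 from row 3 of P and reverse-bump: 4 enters row 2 and ejects 2; 2 enters row 1 and ejects 1. So w(4) = 1. P is now [[2, 3], [4]].
Step i=3: Q has 3 at row 1, column 2; remove that cell from P, ejecting 3. So w(3) = 3. P is now [[2], [4]].
Step i=2: Q has 2 at row 2, column 1; remove 4 from row 2 of P and reverse-bump: 4 enters row 1 and ejects 2. So w(2) = 2. P is now [[4]].
Step i=1: Q has 1 at row 1, column 1; remove that cell from P, ejecting 4. So w(1) = 4. P is now [].

So w = 4 2 3 1 5.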